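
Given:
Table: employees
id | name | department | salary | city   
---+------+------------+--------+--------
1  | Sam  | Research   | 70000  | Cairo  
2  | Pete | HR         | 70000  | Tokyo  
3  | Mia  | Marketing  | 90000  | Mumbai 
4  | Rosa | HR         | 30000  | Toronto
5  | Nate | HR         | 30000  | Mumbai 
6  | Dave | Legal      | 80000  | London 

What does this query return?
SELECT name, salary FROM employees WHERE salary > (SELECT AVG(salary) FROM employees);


Subquery: AVG(salary) = 61666.67
Filtering: salary > 61666.67
  Sam (70000) -> MATCH
  Pete (70000) -> MATCH
  Mia (90000) -> MATCH
  Dave (80000) -> MATCH


4 rows:
Sam, 70000
Pete, 70000
Mia, 90000
Dave, 80000


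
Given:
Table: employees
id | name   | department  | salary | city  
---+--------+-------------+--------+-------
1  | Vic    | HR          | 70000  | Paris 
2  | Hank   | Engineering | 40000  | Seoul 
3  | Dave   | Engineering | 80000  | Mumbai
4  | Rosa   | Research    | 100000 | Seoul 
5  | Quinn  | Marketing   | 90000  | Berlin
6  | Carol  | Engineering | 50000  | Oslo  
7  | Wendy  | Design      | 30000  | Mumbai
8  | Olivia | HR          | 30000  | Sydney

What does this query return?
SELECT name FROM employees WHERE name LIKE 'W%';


LIKE 'W%' matches names starting with 'W'
Matching: 1

1 rows:
Wendy


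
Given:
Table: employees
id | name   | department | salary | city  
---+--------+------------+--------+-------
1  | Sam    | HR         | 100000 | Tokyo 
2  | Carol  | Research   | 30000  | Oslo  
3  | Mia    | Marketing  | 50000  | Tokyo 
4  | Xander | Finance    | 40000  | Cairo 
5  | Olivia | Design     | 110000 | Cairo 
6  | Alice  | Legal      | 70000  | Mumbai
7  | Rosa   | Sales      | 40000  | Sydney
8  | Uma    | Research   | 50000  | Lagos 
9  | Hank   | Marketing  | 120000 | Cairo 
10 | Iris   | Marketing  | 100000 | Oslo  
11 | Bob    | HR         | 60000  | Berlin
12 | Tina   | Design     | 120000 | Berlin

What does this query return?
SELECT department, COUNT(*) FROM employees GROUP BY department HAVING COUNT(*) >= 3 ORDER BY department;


Groups with count >= 3:
  Marketing: 3 -> PASS
  Design: 2 -> filtered out
  Finance: 1 -> filtered out
  HR: 2 -> filtered out
  Legal: 1 -> filtered out
  Research: 2 -> filtered out
  Sales: 1 -> filtered out


1 groups:
Marketing, 3


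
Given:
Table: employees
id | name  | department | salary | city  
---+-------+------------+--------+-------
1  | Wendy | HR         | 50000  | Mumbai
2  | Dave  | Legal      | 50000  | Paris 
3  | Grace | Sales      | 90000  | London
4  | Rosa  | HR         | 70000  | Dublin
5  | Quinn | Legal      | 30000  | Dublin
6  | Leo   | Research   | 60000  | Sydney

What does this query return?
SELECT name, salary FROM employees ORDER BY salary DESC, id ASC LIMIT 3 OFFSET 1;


Sort by salary DESC (id ASC tiebreak), then skip 1 and take 3
Rows 2 through 4

3 rows:
Rosa, 70000
Leo, 60000
Wendy, 50000


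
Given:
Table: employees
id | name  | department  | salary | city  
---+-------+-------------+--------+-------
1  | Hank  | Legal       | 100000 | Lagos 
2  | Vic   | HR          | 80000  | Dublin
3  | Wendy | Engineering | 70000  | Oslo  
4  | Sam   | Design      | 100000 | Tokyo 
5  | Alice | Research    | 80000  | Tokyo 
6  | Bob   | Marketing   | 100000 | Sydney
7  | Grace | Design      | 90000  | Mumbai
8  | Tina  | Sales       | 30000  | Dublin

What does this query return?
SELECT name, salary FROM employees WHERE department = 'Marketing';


Filtering: department = 'Marketing'
Matching rows: 1

1 rows:
Bob, 100000


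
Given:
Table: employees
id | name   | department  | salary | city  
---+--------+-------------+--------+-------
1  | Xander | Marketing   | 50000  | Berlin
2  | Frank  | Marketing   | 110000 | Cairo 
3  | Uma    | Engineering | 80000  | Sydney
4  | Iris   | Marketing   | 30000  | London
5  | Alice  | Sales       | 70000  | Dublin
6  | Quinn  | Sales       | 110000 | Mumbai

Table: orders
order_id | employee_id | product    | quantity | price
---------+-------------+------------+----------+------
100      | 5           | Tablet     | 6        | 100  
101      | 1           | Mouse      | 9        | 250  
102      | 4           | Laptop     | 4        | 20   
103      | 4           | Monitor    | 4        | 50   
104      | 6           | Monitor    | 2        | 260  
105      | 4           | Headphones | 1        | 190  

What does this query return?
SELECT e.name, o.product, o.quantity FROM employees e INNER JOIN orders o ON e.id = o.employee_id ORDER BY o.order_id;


Joining employees.id = orders.employee_id:
  employee Alice (id=5) -> order Tablet
  employee Xander (id=1) -> order Mouse
  employee Iris (id=4) -> order Laptop
  employee Iris (id=4) -> order Monitor
  employee Quinn (id=6) -> order Monitor
  employee Iris (id=4) -> order Headphones


6 rows:
Alice, Tablet, 6
Xander, Mouse, 9
Iris, Laptop, 4
Iris, Monitor, 4
Quinn, Monitor, 2
Iris, Headphones, 1


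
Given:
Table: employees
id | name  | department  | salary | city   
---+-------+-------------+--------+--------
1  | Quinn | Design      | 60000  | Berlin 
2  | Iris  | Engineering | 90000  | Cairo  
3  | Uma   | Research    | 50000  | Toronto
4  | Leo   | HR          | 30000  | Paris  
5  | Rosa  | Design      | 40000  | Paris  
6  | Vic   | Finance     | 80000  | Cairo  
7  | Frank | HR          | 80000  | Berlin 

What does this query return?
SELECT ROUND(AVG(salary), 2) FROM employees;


SUM(salary) = 430000
COUNT = 7
ROUND(AVG, 2) = ROUND(430000 / 7, 2) = 61428.57

61428.57


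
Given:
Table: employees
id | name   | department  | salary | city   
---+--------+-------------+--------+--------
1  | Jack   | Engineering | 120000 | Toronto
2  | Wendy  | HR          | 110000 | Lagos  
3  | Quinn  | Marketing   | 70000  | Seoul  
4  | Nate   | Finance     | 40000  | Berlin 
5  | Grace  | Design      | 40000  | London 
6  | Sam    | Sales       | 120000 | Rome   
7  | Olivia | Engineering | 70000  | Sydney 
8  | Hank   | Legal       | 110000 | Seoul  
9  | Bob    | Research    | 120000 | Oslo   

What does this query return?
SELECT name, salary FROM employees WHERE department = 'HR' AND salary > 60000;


Filtering: department = 'HR' AND salary > 60000
Matching: 1 rows

1 rows:
Wendy, 110000


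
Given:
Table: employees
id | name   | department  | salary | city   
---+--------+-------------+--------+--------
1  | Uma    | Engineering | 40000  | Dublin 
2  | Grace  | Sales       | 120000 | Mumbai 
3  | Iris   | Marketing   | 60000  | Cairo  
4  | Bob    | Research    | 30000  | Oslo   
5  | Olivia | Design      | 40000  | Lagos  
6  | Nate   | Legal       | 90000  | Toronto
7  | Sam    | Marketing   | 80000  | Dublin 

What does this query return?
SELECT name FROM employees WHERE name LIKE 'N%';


LIKE 'N%' matches names starting with 'N'
Matching: 1

1 rows:
Nate


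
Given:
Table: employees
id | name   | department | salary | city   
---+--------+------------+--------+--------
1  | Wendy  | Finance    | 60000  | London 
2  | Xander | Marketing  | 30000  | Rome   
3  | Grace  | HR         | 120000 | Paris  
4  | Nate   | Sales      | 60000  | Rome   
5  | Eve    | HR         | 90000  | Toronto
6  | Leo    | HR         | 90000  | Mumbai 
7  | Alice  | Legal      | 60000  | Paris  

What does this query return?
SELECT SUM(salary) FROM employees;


SUM(salary) = 60000 + 30000 + 120000 + 60000 + 90000 + 90000 + 60000 = 510000

510000


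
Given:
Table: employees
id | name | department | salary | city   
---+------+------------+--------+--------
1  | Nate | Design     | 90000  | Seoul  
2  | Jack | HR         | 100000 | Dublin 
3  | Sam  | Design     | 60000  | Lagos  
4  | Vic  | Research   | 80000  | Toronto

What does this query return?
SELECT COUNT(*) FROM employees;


COUNT(*) counts all rows

4


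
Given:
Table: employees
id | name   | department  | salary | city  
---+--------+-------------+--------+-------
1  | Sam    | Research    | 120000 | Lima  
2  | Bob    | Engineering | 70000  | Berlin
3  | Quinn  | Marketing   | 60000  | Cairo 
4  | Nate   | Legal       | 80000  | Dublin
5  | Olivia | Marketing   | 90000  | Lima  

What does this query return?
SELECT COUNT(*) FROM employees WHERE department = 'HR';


Counting rows where department = 'HR'


0


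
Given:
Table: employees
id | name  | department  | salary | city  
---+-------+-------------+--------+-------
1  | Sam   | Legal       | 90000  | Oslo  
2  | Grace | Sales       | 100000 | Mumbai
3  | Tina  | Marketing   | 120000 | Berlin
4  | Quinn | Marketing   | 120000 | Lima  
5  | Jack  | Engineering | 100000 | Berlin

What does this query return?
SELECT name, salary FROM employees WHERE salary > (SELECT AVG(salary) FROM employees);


Subquery: AVG(salary) = 106000.0
Filtering: salary > 106000.0
  Tina (120000) -> MATCH
  Quinn (120000) -> MATCH


2 rows:
Tina, 120000
Quinn, 120000


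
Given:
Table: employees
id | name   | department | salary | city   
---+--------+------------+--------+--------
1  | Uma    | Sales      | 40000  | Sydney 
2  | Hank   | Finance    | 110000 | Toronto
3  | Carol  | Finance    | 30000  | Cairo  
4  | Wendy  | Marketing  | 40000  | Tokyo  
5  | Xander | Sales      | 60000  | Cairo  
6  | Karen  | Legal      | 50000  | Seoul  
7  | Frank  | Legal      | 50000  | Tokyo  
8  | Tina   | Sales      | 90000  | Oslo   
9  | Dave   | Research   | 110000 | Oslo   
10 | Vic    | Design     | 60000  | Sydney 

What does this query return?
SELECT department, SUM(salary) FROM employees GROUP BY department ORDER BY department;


Summing salary within each department:
  Design: 60000 = 60000
  Finance: 110000 + 30000 = 140000
  Legal: 50000 + 50000 = 100000
  Marketing: 40000 = 40000
  Research: 110000 = 110000
  Sales: 40000 + 60000 + 90000 = 190000


6 groups:
Design, 60000
Finance, 140000
Legal, 100000
Marketing, 40000
Research, 110000
Sales, 190000


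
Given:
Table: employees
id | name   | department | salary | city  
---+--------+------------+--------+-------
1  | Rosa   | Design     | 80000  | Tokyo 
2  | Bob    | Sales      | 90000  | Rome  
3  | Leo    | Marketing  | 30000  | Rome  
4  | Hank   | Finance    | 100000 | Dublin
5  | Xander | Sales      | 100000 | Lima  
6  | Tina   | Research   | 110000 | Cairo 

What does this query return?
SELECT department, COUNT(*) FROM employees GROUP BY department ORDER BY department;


Assigning each row to its department group:
  Rosa -> Design
  Bob -> Sales
  Leo -> Marketing
  Hank -> Finance
  Xander -> Sales
  Tina -> Research


5 groups:
Design, 1
Finance, 1
Marketing, 1
Research, 1
Sales, 2


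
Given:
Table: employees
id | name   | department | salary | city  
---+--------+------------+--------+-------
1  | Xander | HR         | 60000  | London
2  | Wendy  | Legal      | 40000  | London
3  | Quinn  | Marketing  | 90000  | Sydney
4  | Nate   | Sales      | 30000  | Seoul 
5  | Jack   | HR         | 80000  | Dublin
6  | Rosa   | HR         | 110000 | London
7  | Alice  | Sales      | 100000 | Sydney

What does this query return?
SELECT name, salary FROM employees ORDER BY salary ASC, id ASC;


Sorting by salary ASC, then id ASC for ties

7 rows:
Nate, 30000
Wendy, 40000
Xander, 60000
Jack, 80000
Quinn, 90000
Alice, 100000
Rosa, 110000


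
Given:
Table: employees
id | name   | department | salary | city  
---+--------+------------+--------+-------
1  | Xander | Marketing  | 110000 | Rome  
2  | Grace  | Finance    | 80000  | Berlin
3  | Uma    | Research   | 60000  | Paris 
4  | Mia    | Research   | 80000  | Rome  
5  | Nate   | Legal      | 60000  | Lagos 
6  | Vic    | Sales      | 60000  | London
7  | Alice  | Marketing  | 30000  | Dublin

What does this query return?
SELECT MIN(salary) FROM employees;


Salaries: 110000, 80000, 60000, 80000, 60000, 60000, 30000
MIN = 30000

30000


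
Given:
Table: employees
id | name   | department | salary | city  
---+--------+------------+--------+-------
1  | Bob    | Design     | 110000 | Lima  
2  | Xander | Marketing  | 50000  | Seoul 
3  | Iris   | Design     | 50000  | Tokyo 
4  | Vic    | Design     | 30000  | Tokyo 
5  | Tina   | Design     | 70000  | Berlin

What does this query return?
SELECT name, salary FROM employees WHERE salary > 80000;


Filtering: salary > 80000
Matching: 1 rows

1 rows:
Bob, 110000


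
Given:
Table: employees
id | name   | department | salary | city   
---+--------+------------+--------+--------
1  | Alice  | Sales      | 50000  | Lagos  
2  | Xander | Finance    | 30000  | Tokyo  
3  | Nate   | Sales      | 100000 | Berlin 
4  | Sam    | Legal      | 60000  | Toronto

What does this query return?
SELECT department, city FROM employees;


Projecting columns: department, city

4 rows:
Sales, Lagos
Finance, Tokyo
Sales, Berlin
Legal, Toronto


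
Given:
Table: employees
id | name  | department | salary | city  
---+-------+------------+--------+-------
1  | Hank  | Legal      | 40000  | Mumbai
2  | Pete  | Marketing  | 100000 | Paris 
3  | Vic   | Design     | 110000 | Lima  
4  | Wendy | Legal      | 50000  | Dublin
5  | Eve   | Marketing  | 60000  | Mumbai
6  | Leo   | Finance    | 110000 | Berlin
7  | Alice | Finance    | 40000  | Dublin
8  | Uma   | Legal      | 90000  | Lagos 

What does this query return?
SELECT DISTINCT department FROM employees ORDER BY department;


All 'department' values (row order): Legal, Marketing, Design, Legal, Marketing, Finance, Finance, Legal
Removing duplicates leaves 4 unique value(s).

4 values:
Design
Finance
Legal
Marketing


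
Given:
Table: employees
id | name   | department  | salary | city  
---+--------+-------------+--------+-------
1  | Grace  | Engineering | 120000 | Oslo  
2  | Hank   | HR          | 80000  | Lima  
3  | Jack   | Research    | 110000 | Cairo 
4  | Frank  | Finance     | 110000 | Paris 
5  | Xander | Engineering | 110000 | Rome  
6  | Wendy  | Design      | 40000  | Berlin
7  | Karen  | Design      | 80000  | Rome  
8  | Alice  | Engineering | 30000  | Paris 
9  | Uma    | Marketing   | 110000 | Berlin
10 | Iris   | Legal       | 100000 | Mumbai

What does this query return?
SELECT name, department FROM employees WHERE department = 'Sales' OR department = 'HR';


Filtering: department = 'Sales' OR 'HR'
Matching: 1 rows

1 rows:
Hank, HR


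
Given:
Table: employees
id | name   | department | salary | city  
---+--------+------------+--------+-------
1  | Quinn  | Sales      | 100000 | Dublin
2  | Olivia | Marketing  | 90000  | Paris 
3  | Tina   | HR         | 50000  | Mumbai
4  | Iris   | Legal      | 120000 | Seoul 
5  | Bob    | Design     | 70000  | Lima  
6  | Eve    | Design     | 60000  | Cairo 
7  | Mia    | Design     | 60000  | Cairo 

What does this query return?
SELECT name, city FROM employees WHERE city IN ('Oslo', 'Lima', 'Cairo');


Filtering: city IN ('Oslo', 'Lima', 'Cairo')
Matching: 3 rows

3 rows:
Bob, Lima
Eve, Cairo
Mia, Cairo


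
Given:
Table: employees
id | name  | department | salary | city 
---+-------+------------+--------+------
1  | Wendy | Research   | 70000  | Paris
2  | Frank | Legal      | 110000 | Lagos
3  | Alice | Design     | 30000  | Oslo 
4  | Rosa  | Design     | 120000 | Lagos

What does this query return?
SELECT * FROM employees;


SELECT * returns all 4 rows with all columns

4 rows:
1, Wendy, Research, 70000, Paris
2, Frank, Legal, 110000, Lagos
3, Alice, Design, 30000, Oslo
4, Rosa, Design, 120000, Lagos


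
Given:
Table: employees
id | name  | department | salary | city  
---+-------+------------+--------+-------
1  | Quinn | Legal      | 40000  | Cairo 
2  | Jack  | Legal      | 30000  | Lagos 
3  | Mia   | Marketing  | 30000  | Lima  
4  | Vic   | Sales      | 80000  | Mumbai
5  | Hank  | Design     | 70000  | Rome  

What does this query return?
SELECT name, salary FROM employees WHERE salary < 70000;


Filtering: salary < 70000
Matching: 3 rows

3 rows:
Quinn, 40000
Jack, 30000
Mia, 30000


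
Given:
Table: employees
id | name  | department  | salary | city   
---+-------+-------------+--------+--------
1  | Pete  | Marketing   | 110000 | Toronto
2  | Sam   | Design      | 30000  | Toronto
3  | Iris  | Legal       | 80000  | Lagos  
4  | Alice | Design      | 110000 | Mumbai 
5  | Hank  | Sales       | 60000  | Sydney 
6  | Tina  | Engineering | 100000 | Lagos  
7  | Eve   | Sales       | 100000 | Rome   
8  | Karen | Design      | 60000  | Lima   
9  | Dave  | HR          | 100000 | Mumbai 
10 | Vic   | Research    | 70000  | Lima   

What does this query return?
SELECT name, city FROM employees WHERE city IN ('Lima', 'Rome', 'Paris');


Filtering: city IN ('Lima', 'Rome', 'Paris')
Matching: 3 rows

3 rows:
Eve, Rome
Karen, Lima
Vic, Lima


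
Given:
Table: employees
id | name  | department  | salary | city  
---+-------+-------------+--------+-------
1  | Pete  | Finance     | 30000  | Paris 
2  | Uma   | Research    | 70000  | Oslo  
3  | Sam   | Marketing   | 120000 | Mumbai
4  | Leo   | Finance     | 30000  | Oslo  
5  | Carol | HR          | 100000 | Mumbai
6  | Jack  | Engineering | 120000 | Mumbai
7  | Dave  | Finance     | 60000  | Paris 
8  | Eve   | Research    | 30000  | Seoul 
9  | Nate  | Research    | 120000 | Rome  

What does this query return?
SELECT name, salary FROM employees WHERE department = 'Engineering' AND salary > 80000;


Filtering: department = 'Engineering' AND salary > 80000
Matching: 1 rows

1 rows:
Jack, 120000


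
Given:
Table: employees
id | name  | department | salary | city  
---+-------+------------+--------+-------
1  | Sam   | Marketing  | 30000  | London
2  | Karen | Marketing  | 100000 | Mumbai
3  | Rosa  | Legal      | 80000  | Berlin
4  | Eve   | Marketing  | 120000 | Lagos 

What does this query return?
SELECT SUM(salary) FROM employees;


SUM(salary) = 30000 + 100000 + 80000 + 120000 = 330000

330000


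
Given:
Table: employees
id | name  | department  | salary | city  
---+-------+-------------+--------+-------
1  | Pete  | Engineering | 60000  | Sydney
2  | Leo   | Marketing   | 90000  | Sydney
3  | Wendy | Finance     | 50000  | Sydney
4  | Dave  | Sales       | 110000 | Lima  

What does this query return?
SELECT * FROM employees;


SELECT * returns all 4 rows with all columns

4 rows:
1, Pete, Engineering, 60000, Sydney
2, Leo, Marketing, 90000, Sydney
3, Wendy, Finance, 50000, Sydney
4, Dave, Sales, 110000, Lima


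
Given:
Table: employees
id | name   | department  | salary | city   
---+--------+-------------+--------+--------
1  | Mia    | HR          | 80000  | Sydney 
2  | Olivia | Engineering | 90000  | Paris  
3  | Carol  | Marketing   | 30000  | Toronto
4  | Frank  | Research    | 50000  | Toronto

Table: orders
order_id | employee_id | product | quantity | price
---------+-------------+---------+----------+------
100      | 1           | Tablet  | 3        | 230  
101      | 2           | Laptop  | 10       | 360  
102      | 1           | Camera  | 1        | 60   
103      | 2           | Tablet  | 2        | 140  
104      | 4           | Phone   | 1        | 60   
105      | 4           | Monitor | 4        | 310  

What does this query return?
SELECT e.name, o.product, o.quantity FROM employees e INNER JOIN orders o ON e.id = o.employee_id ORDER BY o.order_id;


Joining employees.id = orders.employee_id:
  employee Mia (id=1) -> order Tablet
  employee Olivia (id=2) -> order Laptop
  employee Mia (id=1) -> order Camera
  employee Olivia (id=2) -> order Tablet
  employee Frank (id=4) -> order Phone
  employee Frank (id=4) -> order Monitor


6 rows:
Mia, Tablet, 3
Olivia, Laptop, 10
Mia, Camera, 1
Olivia, Tablet, 2
Frank, Phone, 1
Frank, Monitor, 4


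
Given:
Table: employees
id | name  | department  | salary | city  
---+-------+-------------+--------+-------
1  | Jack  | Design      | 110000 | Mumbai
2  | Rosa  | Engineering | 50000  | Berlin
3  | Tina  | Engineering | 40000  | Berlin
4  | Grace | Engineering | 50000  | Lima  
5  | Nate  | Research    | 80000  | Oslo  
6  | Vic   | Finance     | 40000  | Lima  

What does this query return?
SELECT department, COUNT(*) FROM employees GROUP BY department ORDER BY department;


Assigning each row to its department group:
  Jack -> Design
  Rosa -> Engineering
  Tina -> Engineering
  Grace -> Engineering
  Nate -> Research
  Vic -> Finance


4 groups:
Design, 1
Engineering, 3
Finance, 1
Research, 1


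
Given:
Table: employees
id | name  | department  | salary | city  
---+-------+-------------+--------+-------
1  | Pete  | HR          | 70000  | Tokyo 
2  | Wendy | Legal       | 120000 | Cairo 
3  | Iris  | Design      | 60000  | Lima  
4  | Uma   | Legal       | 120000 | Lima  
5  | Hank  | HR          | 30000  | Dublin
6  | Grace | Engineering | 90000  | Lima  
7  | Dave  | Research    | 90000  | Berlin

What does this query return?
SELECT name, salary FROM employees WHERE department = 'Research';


Filtering: department = 'Research'
Matching rows: 1

1 rows:
Dave, 90000


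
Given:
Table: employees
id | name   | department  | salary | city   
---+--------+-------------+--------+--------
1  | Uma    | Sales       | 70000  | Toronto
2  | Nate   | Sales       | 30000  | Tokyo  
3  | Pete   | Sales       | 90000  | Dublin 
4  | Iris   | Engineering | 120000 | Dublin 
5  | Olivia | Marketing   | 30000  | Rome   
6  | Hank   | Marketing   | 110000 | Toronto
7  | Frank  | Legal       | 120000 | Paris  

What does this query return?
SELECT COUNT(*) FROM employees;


COUNT(*) counts all rows

7


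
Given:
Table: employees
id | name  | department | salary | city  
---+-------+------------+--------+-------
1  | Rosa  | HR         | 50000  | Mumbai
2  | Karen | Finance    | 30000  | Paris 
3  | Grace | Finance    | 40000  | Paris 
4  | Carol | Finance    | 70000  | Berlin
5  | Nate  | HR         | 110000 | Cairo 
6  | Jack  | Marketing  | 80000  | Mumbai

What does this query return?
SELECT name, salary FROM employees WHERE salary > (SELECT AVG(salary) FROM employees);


Subquery: AVG(salary) = 63333.33
Filtering: salary > 63333.33
  Carol (70000) -> MATCH
  Nate (110000) -> MATCH
  Jack (80000) -> MATCH


3 rows:
Carol, 70000
Nate, 110000
Jack, 80000


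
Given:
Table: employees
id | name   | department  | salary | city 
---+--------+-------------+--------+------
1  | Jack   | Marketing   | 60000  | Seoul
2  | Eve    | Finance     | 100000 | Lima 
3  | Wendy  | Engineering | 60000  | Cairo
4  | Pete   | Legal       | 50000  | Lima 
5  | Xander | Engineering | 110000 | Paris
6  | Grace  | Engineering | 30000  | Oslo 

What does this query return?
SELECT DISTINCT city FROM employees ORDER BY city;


All 'city' values (row order): Seoul, Lima, Cairo, Lima, Paris, Oslo
Removing duplicates leaves 5 unique value(s).

5 values:
Cairo
Lima
Oslo
Paris
Seoul


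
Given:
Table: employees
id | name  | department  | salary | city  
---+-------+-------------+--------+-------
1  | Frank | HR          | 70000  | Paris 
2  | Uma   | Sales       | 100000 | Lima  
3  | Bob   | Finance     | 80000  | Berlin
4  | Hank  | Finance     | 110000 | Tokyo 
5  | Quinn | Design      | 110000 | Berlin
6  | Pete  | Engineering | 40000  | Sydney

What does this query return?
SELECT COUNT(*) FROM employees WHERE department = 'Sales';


Counting rows where department = 'Sales'
  Uma -> MATCH


1


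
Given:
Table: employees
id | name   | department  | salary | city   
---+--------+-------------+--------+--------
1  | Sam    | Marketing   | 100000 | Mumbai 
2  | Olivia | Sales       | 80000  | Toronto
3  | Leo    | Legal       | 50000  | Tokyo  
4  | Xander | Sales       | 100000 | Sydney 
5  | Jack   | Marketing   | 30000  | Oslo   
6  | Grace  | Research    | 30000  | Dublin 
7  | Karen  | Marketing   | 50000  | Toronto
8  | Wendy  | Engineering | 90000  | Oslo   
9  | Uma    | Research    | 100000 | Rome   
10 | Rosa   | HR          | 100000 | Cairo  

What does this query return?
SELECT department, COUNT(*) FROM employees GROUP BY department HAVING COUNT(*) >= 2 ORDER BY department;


Groups with count >= 2:
  Marketing: 3 -> PASS
  Research: 2 -> PASS
  Sales: 2 -> PASS
  Engineering: 1 -> filtered out
  HR: 1 -> filtered out
  Legal: 1 -> filtered out


3 groups:
Marketing, 3
Research, 2
Sales, 2


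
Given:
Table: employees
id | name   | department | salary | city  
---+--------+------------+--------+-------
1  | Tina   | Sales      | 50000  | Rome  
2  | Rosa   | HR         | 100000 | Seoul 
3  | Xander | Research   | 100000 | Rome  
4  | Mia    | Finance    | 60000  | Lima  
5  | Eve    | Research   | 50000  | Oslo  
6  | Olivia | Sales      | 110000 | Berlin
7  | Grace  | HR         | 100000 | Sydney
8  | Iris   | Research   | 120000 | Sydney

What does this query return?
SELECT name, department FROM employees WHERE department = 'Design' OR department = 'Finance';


Filtering: department = 'Design' OR 'Finance'
Matching: 1 rows

1 rows:
Mia, Finance


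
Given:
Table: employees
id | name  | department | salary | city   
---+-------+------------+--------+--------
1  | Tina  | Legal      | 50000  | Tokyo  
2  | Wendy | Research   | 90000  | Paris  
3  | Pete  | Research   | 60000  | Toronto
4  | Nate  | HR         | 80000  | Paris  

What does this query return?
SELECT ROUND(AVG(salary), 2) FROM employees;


SUM(salary) = 280000
COUNT = 4
ROUND(AVG, 2) = ROUND(280000 / 4, 2) = 70000.0

70000.0


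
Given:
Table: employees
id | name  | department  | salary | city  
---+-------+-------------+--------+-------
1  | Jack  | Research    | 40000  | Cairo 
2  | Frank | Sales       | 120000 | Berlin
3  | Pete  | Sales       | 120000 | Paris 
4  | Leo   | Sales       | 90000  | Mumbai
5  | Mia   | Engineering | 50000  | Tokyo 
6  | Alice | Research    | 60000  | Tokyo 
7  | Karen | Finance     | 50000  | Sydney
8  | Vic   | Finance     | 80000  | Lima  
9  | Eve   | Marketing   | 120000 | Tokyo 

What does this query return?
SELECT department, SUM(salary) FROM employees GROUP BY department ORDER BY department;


Summing salary within each department:
  Engineering: 50000 = 50000
  Finance: 50000 + 80000 = 130000
  Marketing: 120000 = 120000
  Research: 40000 + 60000 = 100000
  Sales: 120000 + 120000 + 90000 = 330000


5 groups:
Engineering, 50000
Finance, 130000
Marketing, 120000
Research, 100000
Sales, 330000


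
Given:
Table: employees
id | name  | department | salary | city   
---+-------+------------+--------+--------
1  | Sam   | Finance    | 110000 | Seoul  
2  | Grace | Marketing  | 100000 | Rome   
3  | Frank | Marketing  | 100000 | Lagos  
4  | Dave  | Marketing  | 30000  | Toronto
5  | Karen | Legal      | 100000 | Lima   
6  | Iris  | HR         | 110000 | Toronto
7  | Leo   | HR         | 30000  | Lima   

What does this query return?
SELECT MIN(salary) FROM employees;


Salaries: 110000, 100000, 100000, 30000, 100000, 110000, 30000
MIN = 30000

30000


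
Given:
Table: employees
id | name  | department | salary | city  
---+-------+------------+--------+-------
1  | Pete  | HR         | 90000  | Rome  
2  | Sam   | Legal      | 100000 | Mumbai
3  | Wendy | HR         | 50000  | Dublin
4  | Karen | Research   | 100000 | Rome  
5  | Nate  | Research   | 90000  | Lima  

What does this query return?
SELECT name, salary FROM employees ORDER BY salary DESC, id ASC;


Sorting by salary DESC, then id ASC for ties

5 rows:
Sam, 100000
Karen, 100000
Pete, 90000
Nate, 90000
Wendy, 50000


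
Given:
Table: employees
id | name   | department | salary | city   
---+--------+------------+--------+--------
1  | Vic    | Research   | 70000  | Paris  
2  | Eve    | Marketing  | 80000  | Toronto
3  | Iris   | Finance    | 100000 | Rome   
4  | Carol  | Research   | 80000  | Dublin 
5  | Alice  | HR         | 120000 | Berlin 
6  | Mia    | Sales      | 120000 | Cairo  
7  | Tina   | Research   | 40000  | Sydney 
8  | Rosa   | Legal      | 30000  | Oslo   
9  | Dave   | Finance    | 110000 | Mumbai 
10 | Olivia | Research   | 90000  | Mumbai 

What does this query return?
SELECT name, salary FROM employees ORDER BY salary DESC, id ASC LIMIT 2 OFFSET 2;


Sort by salary DESC (id ASC tiebreak), then skip 2 and take 2
Rows 3 through 4

2 rows:
Dave, 110000
Iris, 100000


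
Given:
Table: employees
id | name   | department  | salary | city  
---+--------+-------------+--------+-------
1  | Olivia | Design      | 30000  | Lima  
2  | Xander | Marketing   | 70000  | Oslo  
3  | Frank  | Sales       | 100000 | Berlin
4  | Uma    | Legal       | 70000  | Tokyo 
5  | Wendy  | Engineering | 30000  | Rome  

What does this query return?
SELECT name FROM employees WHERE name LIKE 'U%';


LIKE 'U%' matches names starting with 'U'
Matching: 1

1 rows:
Uma


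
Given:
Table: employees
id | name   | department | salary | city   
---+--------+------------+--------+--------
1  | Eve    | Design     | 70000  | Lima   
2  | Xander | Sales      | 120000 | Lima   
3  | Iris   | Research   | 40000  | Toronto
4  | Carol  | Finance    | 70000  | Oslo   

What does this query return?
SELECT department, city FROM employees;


Projecting columns: department, city

4 rows:
Design, Lima
Sales, Lima
Research, Toronto
Finance, Oslo


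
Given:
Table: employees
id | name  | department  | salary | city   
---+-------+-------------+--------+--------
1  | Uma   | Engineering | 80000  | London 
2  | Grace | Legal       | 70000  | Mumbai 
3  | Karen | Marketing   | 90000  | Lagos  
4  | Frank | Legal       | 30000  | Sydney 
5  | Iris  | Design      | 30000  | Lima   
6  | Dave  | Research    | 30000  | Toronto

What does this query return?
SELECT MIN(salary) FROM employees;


Salaries: 80000, 70000, 90000, 30000, 30000, 30000
MIN = 30000

30000


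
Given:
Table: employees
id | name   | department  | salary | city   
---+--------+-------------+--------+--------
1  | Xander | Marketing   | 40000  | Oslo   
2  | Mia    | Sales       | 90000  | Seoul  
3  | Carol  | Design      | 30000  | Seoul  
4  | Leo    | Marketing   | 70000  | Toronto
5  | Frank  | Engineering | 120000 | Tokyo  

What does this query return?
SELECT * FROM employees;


SELECT * returns all 5 rows with all columns

5 rows:
1, Xander, Marketing, 40000, Oslo
2, Mia, Sales, 90000, Seoul
3, Carol, Design, 30000, Seoul
4, Leo, Marketing, 70000, Toronto
5, Frank, Engineering, 120000, Tokyo


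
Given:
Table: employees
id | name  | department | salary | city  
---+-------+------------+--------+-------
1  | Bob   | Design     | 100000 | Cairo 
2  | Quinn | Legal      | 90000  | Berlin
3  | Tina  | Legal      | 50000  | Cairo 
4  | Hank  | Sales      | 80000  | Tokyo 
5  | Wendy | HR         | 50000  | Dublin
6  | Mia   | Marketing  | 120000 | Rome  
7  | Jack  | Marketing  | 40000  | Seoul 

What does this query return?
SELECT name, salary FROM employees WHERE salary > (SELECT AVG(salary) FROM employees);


Subquery: AVG(salary) = 75714.29
Filtering: salary > 75714.29
  Bob (100000) -> MATCH
  Quinn (90000) -> MATCH
  Hank (80000) -> MATCH
  Mia (120000) -> MATCH


4 rows:
Bob, 100000
Quinn, 90000
Hank, 80000
Mia, 120000


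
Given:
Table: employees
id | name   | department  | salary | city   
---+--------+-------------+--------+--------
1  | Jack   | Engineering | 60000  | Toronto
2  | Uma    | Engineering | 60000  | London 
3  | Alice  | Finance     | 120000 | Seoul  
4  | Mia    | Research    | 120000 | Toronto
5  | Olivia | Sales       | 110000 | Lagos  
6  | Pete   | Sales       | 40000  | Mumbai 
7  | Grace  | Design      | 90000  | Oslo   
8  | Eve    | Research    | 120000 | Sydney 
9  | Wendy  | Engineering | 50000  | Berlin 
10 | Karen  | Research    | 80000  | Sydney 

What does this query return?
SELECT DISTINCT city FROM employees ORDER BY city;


All 'city' values (row order): Toronto, London, Seoul, Toronto, Lagos, Mumbai, Oslo, Sydney, Berlin, Sydney
Removing duplicates leaves 8 unique value(s).

8 values:
Berlin
Lagos
London
Mumbai
Oslo
Seoul
Sydney
Toronto


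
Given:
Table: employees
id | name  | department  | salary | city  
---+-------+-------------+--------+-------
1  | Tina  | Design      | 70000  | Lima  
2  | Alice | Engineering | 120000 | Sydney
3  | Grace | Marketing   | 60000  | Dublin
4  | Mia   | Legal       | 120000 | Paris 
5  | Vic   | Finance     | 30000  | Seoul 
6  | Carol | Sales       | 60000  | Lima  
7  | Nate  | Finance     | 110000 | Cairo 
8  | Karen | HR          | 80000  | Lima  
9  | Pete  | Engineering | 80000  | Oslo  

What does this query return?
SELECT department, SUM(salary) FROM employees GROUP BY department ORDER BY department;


Summing salary within each department:
  Design: 70000 = 70000
  Engineering: 120000 + 80000 = 200000
  Finance: 30000 + 110000 = 140000
  HR: 80000 = 80000
  Legal: 120000 = 120000
  Marketing: 60000 = 60000
  Sales: 60000 = 60000


7 groups:
Design, 70000
Engineering, 200000
Finance, 140000
HR, 80000
Legal, 120000
Marketing, 60000
Sales, 60000


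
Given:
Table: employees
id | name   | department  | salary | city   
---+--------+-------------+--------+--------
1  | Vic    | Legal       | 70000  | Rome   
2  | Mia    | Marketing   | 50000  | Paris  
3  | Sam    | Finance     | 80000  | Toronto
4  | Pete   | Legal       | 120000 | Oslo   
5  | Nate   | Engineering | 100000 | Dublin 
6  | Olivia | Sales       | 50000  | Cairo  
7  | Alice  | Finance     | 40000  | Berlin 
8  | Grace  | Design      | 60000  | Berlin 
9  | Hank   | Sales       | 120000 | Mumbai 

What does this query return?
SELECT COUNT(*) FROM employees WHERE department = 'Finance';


Counting rows where department = 'Finance'
  Sam -> MATCH
  Alice -> MATCH


2


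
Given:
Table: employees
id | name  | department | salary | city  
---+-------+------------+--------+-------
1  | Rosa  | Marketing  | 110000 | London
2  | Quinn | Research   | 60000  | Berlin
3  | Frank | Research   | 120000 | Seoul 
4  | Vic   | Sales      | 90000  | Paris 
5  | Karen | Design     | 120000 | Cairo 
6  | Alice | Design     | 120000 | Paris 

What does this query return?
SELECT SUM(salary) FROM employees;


SUM(salary) = 110000 + 60000 + 120000 + 90000 + 120000 + 120000 = 620000

620000


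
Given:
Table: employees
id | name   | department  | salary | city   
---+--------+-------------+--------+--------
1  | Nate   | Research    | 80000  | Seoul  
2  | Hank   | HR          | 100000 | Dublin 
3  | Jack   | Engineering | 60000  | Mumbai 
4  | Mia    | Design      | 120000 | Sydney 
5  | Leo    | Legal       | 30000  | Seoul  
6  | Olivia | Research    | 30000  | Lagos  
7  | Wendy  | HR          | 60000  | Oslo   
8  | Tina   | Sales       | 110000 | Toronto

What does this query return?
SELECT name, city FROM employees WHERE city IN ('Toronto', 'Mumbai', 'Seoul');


Filtering: city IN ('Toronto', 'Mumbai', 'Seoul')
Matching: 4 rows

4 rows:
Nate, Seoul
Jack, Mumbai
Leo, Seoul
Tina, Toronto


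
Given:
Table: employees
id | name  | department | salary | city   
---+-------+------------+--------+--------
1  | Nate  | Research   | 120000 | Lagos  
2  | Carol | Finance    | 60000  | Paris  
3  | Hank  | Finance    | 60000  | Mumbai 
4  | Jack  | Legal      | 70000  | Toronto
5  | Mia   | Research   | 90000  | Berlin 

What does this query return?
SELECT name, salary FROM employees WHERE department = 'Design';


Filtering: department = 'Design'
Matching rows: 0

Empty result set (0 rows)


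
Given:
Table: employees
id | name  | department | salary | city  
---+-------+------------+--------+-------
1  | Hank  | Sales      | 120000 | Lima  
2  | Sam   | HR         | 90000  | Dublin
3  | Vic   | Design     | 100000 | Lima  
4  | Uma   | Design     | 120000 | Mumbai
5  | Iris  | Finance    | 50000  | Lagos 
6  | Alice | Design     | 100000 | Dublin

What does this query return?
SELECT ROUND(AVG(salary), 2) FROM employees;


SUM(salary) = 580000
COUNT = 6
ROUND(AVG, 2) = ROUND(580000 / 6, 2) = 96666.67

96666.67


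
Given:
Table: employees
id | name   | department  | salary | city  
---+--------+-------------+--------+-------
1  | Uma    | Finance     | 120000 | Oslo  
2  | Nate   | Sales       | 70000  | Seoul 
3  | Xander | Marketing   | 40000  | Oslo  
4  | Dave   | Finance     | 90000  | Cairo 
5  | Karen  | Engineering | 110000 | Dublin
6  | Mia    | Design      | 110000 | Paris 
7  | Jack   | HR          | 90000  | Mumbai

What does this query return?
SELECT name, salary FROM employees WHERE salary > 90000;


Filtering: salary > 90000
Matching: 3 rows

3 rows:
Uma, 120000
Karen, 110000
Mia, 110000


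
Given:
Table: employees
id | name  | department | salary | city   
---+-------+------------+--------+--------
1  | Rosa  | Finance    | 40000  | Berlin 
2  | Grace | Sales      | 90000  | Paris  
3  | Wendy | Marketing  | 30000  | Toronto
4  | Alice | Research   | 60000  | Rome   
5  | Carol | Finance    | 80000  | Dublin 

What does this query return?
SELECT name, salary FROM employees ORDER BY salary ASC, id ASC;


Sorting by salary ASC, then id ASC for ties

5 rows:
Wendy, 30000
Rosa, 40000
Alice, 60000
Carol, 80000
Grace, 90000


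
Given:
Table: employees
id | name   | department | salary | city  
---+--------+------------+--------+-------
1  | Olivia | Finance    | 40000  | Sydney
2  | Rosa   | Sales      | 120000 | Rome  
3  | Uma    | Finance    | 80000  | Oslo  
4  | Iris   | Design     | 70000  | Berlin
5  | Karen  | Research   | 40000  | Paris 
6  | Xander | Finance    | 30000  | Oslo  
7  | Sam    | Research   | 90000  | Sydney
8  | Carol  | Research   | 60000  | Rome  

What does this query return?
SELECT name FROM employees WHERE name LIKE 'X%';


LIKE 'X%' matches names starting with 'X'
Matching: 1

1 rows:
Xander


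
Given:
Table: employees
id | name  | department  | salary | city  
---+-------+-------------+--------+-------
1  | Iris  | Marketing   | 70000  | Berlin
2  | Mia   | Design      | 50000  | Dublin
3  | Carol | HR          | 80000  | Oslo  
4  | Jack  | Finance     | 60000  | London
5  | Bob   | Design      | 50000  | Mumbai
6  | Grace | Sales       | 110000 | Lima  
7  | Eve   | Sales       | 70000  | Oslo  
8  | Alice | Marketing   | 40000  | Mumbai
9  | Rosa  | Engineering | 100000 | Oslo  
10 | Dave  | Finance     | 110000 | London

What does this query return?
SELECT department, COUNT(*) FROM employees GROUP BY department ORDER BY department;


Assigning each row to its department group:
  Iris -> Marketing
  Mia -> Design
  Carol -> HR
  Jack -> Finance
  Bob -> Design
  Grace -> Sales
  Eve -> Sales
  Alice -> Marketing
  Rosa -> Engineering
  Dave -> Finance


6 groups:
Design, 2
Engineering, 1
Finance, 2
HR, 1
Marketing, 2
Sales, 2


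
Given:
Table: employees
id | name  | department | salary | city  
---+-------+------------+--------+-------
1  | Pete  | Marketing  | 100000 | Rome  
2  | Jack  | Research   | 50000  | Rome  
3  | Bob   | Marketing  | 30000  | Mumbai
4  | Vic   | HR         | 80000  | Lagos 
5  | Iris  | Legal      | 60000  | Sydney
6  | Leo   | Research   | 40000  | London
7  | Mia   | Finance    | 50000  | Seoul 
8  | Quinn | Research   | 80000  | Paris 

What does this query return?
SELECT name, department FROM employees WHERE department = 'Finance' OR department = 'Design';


Filtering: department = 'Finance' OR 'Design'
Matching: 1 rows

1 rows:
Mia, Finance


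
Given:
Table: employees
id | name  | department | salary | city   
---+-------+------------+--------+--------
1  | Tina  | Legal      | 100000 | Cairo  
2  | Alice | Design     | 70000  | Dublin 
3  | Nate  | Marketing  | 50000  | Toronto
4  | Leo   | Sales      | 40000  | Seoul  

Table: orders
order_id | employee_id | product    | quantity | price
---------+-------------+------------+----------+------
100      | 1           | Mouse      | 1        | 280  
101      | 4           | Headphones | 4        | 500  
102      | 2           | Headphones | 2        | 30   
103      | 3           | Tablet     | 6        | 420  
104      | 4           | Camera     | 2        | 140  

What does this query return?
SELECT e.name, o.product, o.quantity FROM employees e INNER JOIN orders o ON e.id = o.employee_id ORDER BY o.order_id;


Joining employees.id = orders.employee_id:
  employee Tina (id=1) -> order Mouse
  employee Leo (id=4) -> order Headphones
  employee Alice (id=2) -> order Headphones
  employee Nate (id=3) -> order Tablet
  employee Leo (id=4) -> order Camera


5 rows:
Tina, Mouse, 1
Leo, Headphones, 4
Alice, Headphones, 2
Nate, Tablet, 6
Leo, Camera, 2
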